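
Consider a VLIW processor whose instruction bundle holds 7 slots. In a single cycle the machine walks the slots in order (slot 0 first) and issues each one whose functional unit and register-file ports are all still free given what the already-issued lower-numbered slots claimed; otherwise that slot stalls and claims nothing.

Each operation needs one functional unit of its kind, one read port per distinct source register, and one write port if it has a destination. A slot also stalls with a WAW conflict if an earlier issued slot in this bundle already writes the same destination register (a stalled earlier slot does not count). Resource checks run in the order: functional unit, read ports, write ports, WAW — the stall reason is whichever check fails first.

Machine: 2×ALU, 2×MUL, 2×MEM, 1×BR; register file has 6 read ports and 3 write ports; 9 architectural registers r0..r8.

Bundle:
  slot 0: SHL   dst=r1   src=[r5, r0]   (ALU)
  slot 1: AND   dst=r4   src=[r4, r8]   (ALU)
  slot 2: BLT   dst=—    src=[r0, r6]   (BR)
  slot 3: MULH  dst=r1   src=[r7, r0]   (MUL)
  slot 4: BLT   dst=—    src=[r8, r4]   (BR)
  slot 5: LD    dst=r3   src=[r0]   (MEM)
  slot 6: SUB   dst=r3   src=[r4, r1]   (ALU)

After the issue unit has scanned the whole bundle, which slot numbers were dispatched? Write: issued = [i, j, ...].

[0] ALU needs rd=2 wr=1: ok; after: ALU=1 MUL=2 MEM=2 BR=1, R=4, W=2
[1] ALU needs rd=2 wr=1: ok; after: ALU=0 MUL=2 MEM=2 BR=1, R=2, W=1
[2] BR needs rd=2 wr=0: ok; after: ALU=0 MUL=2 MEM=2 BR=0, R=0, W=1
[3] MUL needs rd=2 wr=1: RD_PORT; after: ALU=0 MUL=2 MEM=2 BR=0, R=0, W=1
[4] BR needs rd=2 wr=0: FU; after: ALU=0 MUL=2 MEM=2 BR=0, R=0, W=1
[5] MEM needs rd=1 wr=1: RD_PORT; after: ALU=0 MUL=2 MEM=2 BR=0, R=0, W=1
[6] ALU needs rd=2 wr=1: FU; after: ALU=0 MUL=2 MEM=2 BR=0, R=0, W=1

issued = [0, 1, 2]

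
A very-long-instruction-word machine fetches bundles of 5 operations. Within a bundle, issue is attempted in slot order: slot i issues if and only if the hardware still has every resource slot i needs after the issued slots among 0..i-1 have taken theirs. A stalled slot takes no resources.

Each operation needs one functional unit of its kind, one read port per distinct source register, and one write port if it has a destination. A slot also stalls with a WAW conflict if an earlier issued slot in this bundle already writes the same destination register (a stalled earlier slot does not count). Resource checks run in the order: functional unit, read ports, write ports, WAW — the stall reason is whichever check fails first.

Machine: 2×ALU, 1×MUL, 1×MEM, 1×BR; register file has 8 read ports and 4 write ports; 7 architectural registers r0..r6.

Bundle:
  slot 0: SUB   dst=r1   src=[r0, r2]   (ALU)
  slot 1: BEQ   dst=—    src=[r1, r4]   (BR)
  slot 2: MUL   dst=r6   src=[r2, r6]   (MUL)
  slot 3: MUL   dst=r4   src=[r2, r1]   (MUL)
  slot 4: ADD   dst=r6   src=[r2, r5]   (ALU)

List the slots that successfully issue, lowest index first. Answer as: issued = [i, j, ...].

(0) want 1×ALU +2rd +1wr — yes → AL1|MU1|ME1|BR1|rd6|wr3
(1) want 1×BR +2rd +0wr — yes → AL1|MU1|ME1|BR0|rd4|wr3
(2) want 1×MUL +2rd +1wr — yes → AL1|MU0|ME1|BR0|rd2|wr2
(3) want 1×MUL +2rd +1wr — FU → AL1|MU0|ME1|BR0|rd2|wr2
(4) want 1×ALU +2rd +1wr — WAW → AL1|MU0|ME1|BR0|rd2|wr2

issued = [0, 1, 2]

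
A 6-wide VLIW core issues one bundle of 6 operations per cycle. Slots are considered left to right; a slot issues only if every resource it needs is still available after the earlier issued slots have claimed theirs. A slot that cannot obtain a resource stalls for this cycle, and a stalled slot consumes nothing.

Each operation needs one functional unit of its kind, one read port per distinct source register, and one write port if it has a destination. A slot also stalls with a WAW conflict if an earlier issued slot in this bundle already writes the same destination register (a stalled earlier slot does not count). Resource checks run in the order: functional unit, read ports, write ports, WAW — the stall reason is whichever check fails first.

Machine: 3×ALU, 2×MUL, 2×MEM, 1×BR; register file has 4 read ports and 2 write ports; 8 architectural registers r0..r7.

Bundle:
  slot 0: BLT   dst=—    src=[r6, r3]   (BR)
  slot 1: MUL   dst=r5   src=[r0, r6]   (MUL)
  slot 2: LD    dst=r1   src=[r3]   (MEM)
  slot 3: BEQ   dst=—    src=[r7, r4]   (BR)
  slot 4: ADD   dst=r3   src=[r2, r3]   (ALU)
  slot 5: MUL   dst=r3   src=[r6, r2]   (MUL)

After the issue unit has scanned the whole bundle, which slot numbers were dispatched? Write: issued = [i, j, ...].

issued = [0, 1]

  0. BR ⇒ go  {3A/2Mu/2Ld/0B | 2r 2w}
  1. MUL→r5 ⇒ go  {3A/1Mu/2Ld/0B | 0r 1w}
  2. MEM→r1 ⇒ no(RD_PORT)  {3A/1Mu/2Ld/0B | 0r 1w}
  3. BR ⇒ no(FU)  {3A/1Mu/2Ld/0B | 0r 1w}
  4. ALU→r3 ⇒ no(RD_PORT)  {3A/1Mu/2Ld/0B | 0r 1w}
  5. MUL→r3 ⇒ no(RD_PORT)  {3A/1Mu/2Ld/0B | 0r 1w}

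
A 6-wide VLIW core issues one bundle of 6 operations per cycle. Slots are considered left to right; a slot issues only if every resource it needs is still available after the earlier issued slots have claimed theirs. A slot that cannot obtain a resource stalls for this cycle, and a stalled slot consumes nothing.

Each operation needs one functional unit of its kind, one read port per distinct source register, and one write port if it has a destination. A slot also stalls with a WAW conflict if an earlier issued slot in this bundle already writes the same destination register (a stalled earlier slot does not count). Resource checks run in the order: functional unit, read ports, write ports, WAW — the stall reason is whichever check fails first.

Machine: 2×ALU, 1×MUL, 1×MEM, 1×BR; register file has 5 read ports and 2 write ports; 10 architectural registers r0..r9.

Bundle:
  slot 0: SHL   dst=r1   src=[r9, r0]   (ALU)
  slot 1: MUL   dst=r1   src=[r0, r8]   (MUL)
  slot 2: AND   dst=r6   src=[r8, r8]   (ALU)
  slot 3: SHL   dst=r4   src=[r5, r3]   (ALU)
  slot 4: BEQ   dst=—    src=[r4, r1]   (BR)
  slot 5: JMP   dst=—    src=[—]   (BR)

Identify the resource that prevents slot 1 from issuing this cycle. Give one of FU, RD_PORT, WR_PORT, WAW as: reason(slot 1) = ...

reason(slot 1) = WAW

#0 ALU src=r9,r0 dispatched  <A:1 Mu:1 Ld:1 B:1 rd:3 wr:1>
#1 MUL src=r0,r8 held:WAW  <A:1 Mu:1 Ld:1 B:1 rd:3 wr:1>
#2 ALU src=r8,r8 dispatched  <A:0 Mu:1 Ld:1 B:1 rd:2 wr:0>
#3 ALU src=r5,r3 held:FU  <A:0 Mu:1 Ld:1 B:1 rd:2 wr:0>
#4 BR src=r4,r1 dispatched  <A:0 Mu:1 Ld:1 B:0 rd:0 wr:0>
#5 BR src=- held:FU  <A:0 Mu:1 Ld:1 B:0 rd:0 wr:0>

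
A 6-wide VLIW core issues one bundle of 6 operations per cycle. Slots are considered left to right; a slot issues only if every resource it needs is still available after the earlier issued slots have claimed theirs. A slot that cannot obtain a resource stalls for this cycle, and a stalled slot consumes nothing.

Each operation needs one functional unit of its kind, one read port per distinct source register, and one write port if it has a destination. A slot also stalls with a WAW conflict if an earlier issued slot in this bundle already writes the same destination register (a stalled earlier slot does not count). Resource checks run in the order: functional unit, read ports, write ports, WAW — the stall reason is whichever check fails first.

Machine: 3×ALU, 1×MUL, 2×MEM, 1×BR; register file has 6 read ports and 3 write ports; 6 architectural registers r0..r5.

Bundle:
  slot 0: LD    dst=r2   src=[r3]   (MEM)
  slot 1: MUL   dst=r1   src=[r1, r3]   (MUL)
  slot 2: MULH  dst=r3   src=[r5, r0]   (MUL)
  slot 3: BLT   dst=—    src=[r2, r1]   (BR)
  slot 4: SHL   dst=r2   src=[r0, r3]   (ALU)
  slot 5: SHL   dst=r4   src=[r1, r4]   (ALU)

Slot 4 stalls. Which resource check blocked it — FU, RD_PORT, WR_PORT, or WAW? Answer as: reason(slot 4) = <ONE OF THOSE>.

reason(slot 4) = RD_PORT

#0 MEM src=r3 dispatched  <A:3 Mu:1 Ld:1 B:1 rd:5 wr:2>
#1 MUL src=r1,r3 dispatched  <A:3 Mu:0 Ld:1 B:1 rd:3 wr:1>
#2 MUL src=r5,r0 held:FU  <A:3 Mu:0 Ld:1 B:1 rd:3 wr:1>
#3 BR src=r2,r1 dispatched  <A:3 Mu:0 Ld:1 B:0 rd:1 wr:1>
#4 ALU src=r0,r3 held:RD_PORT  <A:3 Mu:0 Ld:1 B:0 rd:1 wr:1>
#5 ALU src=r1,r4 held:RD_PORT  <A:3 Mu:0 Ld:1 B:0 rd:1 wr:1>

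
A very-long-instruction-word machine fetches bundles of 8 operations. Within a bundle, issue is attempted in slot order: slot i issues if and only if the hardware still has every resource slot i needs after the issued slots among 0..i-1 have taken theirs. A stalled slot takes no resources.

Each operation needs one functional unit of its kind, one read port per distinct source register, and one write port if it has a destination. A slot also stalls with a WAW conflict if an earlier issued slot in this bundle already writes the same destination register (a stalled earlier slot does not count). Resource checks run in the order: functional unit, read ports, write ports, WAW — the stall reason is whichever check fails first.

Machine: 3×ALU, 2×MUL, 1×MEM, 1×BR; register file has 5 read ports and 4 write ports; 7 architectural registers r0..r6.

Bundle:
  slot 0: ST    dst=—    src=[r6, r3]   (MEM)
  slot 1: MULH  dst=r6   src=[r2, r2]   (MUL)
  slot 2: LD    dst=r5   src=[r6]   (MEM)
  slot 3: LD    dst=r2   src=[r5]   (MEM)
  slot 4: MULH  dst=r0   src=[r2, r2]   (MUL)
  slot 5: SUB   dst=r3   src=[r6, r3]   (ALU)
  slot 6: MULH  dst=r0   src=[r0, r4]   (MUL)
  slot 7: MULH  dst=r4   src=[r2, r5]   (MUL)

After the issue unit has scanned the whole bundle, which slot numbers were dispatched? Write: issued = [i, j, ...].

#0 MEM src=r6,r3 dispatched  <A:3 Mu:2 Ld:0 B:1 rd:3 wr:4>
#1 MUL src=r2,r2 dispatched  <A:3 Mu:1 Ld:0 B:1 rd:2 wr:3>
#2 MEM src=r6 held:FU  <A:3 Mu:1 Ld:0 B:1 rd:2 wr:3>
#3 MEM src=r5 held:FU  <A:3 Mu:1 Ld:0 B:1 rd:2 wr:3>
#4 MUL src=r2,r2 dispatched  <A:3 Mu:0 Ld:0 B:1 rd:1 wr:2>
#5 ALU src=r6,r3 held:RD_PORT  <A:3 Mu:0 Ld:0 B:1 rd:1 wr:2>
#6 MUL src=r0,r4 held:FU  <A:3 Mu:0 Ld:0 B:1 rd:1 wr:2>
#7 MUL src=r2,r5 held:FU  <A:3 Mu:0 Ld:0 B:1 rd:1 wr:2>

issued = [0, 1, 4]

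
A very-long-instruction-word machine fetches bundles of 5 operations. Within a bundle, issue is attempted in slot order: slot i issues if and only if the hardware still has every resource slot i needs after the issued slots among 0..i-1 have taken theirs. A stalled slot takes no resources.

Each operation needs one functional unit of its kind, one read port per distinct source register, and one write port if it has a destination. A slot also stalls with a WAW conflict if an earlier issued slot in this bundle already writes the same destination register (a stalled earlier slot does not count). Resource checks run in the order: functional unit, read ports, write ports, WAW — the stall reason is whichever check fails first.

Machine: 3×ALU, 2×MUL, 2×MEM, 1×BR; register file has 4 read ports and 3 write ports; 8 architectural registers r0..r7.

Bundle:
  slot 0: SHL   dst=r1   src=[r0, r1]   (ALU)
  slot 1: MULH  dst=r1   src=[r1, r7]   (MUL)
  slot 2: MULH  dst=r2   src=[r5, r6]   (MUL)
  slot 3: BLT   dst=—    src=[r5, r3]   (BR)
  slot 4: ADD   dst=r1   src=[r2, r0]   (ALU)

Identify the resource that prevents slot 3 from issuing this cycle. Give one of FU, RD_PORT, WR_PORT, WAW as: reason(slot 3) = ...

reason(slot 3) = RD_PORT

[0] ALU needs rd=2 wr=1: ok; after: ALU=2 MUL=2 MEM=2 BR=1, R=2, W=2
[1] MUL needs rd=2 wr=1: WAW; after: ALU=2 MUL=2 MEM=2 BR=1, R=2, W=2
[2] MUL needs rd=2 wr=1: ok; after: ALU=2 MUL=1 MEM=2 BR=1, R=0, W=1
[3] BR needs rd=2 wr=0: RD_PORT; after: ALU=2 MUL=1 MEM=2 BR=1, R=0, W=1
[4] ALU needs rd=2 wr=1: RD_PORT; after: ALU=2 MUL=1 MEM=2 BR=1, R=0, W=1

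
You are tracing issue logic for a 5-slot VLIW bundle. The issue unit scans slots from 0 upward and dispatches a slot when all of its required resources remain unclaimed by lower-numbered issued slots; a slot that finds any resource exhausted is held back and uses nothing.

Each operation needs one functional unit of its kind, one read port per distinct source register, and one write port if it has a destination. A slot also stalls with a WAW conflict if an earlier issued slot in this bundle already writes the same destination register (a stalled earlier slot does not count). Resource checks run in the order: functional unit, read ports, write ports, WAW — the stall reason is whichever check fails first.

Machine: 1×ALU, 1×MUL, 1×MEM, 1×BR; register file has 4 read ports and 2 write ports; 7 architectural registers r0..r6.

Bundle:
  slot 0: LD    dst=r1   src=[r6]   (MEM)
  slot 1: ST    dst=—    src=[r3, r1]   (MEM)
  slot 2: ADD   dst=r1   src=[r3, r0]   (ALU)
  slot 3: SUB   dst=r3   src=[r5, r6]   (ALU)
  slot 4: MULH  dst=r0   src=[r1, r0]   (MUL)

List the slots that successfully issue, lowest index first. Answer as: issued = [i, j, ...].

(0) want 1×MEM +1rd +1wr — yes → AL1|MU1|ME0|BR1|rd3|wr1
(1) want 1×MEM +2rd +0wr — FU → AL1|MU1|ME0|BR1|rd3|wr1
(2) want 1×ALU +2rd +1wr — WAW → AL1|MU1|ME0|BR1|rd3|wr1
(3) want 1×ALU +2rd +1wr — yes → AL0|MU1|ME0|BR1|rd1|wr0
(4) want 1×MUL +2rd +1wr — RD_PORT → AL0|MU1|ME0|BR1|rd1|wr0

issued = [0, 3]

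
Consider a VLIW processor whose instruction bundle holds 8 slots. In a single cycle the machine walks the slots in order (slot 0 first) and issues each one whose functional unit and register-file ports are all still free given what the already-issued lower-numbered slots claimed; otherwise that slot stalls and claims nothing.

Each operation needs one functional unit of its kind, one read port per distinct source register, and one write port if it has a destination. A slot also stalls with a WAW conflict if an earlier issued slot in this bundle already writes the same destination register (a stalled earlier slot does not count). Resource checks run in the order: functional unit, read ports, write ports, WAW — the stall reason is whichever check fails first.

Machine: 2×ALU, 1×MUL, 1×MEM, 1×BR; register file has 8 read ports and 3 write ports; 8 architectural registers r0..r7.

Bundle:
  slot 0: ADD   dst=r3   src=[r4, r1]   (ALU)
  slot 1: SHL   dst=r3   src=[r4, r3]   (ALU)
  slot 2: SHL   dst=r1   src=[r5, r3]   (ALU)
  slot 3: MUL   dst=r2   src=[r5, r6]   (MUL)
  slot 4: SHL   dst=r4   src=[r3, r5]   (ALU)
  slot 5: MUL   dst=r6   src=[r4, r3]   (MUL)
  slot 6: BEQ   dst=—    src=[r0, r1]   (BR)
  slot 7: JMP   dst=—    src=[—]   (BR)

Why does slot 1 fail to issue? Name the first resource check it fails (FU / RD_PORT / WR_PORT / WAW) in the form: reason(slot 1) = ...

reason(slot 1) = WAW

(0) want 1×ALU +2rd +1wr — yes → AL1|MU1|ME1|BR1|rd6|wr2
(1) want 1×ALU +2rd +1wr — WAW → AL1|MU1|ME1|BR1|rd6|wr2
(2) want 1×ALU +2rd +1wr — yes → AL0|MU1|ME1|BR1|rd4|wr1
(3) want 1×MUL +2rd +1wr — yes → AL0|MU0|ME1|BR1|rd2|wr0
(4) want 1×ALU +2rd +1wr — FU → AL0|MU0|ME1|BR1|rd2|wr0
(5) want 1×MUL +2rd +1wr — FU → AL0|MU0|ME1|BR1|rd2|wr0
(6) want 1×BR +2rd +0wr — yes → AL0|MU0|ME1|BR0|rd0|wr0
(7) want 1×BR +0rd +0wr — FU → AL0|MU0|ME1|BR0|rd0|wr0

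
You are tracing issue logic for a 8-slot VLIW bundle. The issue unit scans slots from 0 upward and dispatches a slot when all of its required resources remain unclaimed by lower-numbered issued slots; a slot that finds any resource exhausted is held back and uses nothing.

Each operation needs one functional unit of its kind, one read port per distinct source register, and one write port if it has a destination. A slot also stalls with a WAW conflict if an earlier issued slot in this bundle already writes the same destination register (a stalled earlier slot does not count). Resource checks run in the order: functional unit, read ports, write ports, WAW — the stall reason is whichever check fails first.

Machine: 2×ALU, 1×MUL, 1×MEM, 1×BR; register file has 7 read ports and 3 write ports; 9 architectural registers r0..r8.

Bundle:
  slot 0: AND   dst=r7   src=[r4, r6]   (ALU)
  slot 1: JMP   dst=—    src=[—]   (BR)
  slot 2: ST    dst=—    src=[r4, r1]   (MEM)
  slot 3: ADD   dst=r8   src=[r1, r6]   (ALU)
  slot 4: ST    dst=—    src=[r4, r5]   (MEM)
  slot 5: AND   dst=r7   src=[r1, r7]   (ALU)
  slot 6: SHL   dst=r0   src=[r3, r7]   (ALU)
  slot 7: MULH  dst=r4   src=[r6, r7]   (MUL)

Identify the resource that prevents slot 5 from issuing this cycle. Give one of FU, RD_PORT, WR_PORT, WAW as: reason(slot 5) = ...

slot 0 (ALU): ISSUE — free A1,Mu1,Ld1,B1 rp5 wp2
slot 1 (BR): ISSUE — free A1,Mu1,Ld1,B0 rp5 wp2
slot 2 (MEM): ISSUE — free A1,Mu1,Ld0,B0 rp3 wp2
slot 3 (ALU): ISSUE — free A0,Mu1,Ld0,B0 rp1 wp1
slot 4 (MEM): stall FU — free A0,Mu1,Ld0,B0 rp1 wp1
slot 5 (ALU): stall FU — free A0,Mu1,Ld0,B0 rp1 wp1
slot 6 (ALU): stall FU — free A0,Mu1,Ld0,B0 rp1 wp1
slot 7 (MUL): stall RD_PORT — free A0,Mu1,Ld0,B0 rp1 wp1

reason(slot 5) = FU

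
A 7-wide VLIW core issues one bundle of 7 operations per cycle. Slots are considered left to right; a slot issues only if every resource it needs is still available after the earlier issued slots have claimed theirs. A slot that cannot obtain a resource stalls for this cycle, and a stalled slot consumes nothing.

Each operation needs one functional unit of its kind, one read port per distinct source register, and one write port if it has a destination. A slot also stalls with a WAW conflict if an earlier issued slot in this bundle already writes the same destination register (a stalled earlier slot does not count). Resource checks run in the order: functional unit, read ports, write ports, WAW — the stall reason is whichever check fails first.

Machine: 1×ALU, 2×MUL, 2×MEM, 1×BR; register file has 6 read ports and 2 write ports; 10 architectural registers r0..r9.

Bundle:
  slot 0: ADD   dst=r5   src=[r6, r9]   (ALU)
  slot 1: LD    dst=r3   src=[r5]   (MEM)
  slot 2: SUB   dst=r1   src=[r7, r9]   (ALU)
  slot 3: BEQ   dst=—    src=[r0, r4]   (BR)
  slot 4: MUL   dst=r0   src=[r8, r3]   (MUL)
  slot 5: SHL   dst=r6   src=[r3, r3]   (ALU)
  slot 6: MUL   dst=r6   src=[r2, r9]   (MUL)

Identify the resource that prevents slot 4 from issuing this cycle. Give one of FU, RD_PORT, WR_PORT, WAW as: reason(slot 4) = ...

reason(slot 4) = RD_PORT

#0 ALU src=r6,r9 dispatched  <A:0 Mu:2 Ld:2 B:1 rd:4 wr:1>
#1 MEM src=r5 dispatched  <A:0 Mu:2 Ld:1 B:1 rd:3 wr:0>
#2 ALU src=r7,r9 held:FU  <A:0 Mu:2 Ld:1 B:1 rd:3 wr:0>
#3 BR src=r0,r4 dispatched  <A:0 Mu:2 Ld:1 B:0 rd:1 wr:0>
#4 MUL src=r8,r3 held:RD_PORT  <A:0 Mu:2 Ld:1 B:0 rd:1 wr:0>
#5 ALU src=r3,r3 held:FU  <A:0 Mu:2 Ld:1 B:0 rd:1 wr:0>
#6 MUL src=r2,r9 held:RD_PORT  <A:0 Mu:2 Ld:1 B:0 rd:1 wr:0>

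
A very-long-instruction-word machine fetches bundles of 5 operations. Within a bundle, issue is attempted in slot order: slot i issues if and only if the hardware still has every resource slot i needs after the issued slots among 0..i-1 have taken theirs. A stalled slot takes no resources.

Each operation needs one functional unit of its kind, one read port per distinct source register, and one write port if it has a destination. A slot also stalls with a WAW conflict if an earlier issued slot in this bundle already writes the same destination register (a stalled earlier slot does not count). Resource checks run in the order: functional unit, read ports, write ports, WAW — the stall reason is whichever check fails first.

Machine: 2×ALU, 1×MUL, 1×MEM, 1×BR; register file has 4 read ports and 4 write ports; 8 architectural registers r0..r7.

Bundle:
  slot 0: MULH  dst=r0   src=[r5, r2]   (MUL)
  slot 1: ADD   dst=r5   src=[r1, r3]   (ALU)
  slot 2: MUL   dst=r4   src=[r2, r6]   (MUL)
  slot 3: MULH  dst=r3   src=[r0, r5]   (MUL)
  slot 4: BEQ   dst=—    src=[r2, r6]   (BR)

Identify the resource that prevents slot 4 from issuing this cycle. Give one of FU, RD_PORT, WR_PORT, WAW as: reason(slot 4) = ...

  0. MUL→r0 ⇒ go  {2A/0Mu/1Ld/1B | 2r 3w}
  1. ALU→r5 ⇒ go  {1A/0Mu/1Ld/1B | 0r 2w}
  2. MUL→r4 ⇒ no(FU)  {1A/0Mu/1Ld/1B | 0r 2w}
  3. MUL→r3 ⇒ no(FU)  {1A/0Mu/1Ld/1B | 0r 2w}
  4. BR ⇒ no(RD_PORT)  {1A/0Mu/1Ld/1B | 0r 2w}

reason(slot 4) = RD_PORT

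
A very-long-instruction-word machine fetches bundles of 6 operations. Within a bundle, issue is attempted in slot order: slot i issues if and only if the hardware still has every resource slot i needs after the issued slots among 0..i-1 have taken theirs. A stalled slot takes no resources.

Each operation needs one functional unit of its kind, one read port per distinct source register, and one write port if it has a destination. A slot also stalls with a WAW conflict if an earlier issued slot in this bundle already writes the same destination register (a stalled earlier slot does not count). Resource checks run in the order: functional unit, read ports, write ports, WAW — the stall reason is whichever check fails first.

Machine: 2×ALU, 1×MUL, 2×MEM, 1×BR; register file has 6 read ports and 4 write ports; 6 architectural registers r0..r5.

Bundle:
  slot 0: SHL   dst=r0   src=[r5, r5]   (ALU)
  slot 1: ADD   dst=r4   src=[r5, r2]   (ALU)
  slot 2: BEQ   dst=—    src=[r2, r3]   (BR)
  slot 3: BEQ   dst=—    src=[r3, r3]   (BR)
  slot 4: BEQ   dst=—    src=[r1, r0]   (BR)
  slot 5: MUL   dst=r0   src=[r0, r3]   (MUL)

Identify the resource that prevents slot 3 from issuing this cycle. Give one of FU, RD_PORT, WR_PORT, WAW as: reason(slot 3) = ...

#0 ALU src=r5,r5 dispatched  <A:1 Mu:1 Ld:2 B:1 rd:5 wr:3>
#1 ALU src=r5,r2 dispatched  <A:0 Mu:1 Ld:2 B:1 rd:3 wr:2>
#2 BR src=r2,r3 dispatched  <A:0 Mu:1 Ld:2 B:0 rd:1 wr:2>
#3 BR src=r3,r3 held:FU  <A:0 Mu:1 Ld:2 B:0 rd:1 wr:2>
#4 BR src=r1,r0 held:FU  <A:0 Mu:1 Ld:2 B:0 rd:1 wr:2>
#5 MUL src=r0,r3 held:RD_PORT  <A:0 Mu:1 Ld:2 B:0 rd:1 wr:2>

reason(slot 3) = FU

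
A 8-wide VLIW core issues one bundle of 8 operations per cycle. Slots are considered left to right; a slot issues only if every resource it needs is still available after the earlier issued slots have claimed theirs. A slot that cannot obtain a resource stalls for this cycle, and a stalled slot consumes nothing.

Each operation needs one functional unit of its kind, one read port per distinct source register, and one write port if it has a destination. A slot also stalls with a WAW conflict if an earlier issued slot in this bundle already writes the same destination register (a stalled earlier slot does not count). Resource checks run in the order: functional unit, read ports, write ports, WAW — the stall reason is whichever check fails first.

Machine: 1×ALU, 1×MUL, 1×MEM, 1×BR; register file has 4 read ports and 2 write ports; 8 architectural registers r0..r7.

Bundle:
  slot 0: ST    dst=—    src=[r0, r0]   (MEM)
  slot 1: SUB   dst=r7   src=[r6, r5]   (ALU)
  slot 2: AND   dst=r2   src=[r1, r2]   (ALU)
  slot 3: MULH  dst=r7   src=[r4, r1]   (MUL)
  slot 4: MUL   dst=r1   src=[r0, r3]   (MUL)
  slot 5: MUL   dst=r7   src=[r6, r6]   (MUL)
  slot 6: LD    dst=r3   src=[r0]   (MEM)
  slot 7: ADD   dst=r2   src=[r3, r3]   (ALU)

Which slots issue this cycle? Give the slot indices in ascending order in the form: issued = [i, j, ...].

issued = [0, 1]

(0) want 1×MEM +1rd +0wr — yes → AL1|MU1|ME0|BR1|rd3|wr2
(1) want 1×ALU +2rd +1wr — yes → AL0|MU1|ME0|BR1|rd1|wr1
(2) want 1×ALU +2rd +1wr — FU → AL0|MU1|ME0|BR1|rd1|wr1
(3) want 1×MUL +2rd +1wr — RD_PORT → AL0|MU1|ME0|BR1|rd1|wr1
(4) want 1×MUL +2rd +1wr — RD_PORT → AL0|MU1|ME0|BR1|rd1|wr1
(5) want 1×MUL +1rd +1wr — WAW → AL0|MU1|ME0|BR1|rd1|wr1
(6) want 1×MEM +1rd +1wr — FU → AL0|MU1|ME0|BR1|rd1|wr1
(7) want 1×ALU +1rd +1wr — FU → AL0|MU1|ME0|BR1|rd1|wr1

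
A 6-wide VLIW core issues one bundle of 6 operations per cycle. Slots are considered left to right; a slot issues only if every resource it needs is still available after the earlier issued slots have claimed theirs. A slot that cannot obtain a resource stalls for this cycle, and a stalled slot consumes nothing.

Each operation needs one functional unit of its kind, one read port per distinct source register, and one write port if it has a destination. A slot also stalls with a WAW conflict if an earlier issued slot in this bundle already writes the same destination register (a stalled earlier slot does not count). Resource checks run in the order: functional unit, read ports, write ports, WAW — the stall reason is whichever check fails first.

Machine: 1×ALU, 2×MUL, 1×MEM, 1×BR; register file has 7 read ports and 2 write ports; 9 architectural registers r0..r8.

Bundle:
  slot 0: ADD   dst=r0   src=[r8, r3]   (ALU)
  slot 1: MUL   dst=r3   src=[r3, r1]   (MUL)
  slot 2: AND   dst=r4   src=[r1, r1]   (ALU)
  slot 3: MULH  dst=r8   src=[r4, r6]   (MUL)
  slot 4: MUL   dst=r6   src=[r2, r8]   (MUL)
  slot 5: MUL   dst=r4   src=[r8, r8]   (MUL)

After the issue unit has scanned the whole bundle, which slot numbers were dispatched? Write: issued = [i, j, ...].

issued = [0, 1]

#0 ALU src=r8,r3 dispatched  <A:0 Mu:2 Ld:1 B:1 rd:5 wr:1>
#1 MUL src=r3,r1 dispatched  <A:0 Mu:1 Ld:1 B:1 rd:3 wr:0>
#2 ALU src=r1,r1 held:FU  <A:0 Mu:1 Ld:1 B:1 rd:3 wr:0>
#3 MUL src=r4,r6 held:WR_PORT  <A:0 Mu:1 Ld:1 B:1 rd:3 wr:0>
#4 MUL src=r2,r8 held:WR_PORT  <A:0 Mu:1 Ld:1 B:1 rd:3 wr:0>
#5 MUL src=r8,r8 held:WR_PORT  <A:0 Mu:1 Ld:1 B:1 rd:3 wr:0>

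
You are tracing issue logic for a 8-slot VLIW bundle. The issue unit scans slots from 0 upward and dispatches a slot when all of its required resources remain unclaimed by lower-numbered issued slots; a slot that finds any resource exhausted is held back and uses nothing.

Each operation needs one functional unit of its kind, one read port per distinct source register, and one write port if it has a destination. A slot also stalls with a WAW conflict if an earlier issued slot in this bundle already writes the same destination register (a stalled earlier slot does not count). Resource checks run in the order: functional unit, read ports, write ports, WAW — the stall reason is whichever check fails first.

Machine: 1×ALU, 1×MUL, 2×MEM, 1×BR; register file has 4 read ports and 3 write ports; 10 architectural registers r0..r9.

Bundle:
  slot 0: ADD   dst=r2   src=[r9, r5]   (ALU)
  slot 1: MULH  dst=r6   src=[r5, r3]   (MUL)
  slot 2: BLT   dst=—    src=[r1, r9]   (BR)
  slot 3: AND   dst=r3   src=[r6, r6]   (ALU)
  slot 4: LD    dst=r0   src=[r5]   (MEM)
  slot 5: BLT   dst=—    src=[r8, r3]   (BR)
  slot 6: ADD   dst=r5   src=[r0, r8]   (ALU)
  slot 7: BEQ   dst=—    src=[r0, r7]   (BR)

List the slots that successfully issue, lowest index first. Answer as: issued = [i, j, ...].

#0 ALU src=r9,r5 dispatched  <A:0 Mu:1 Ld:2 B:1 rd:2 wr:2>
#1 MUL src=r5,r3 dispatched  <A:0 Mu:0 Ld:2 B:1 rd:0 wr:1>
#2 BR src=r1,r9 held:RD_PORT  <A:0 Mu:0 Ld:2 B:1 rd:0 wr:1>
#3 ALU src=r6,r6 held:FU  <A:0 Mu:0 Ld:2 B:1 rd:0 wr:1>
#4 MEM src=r5 held:RD_PORT  <A:0 Mu:0 Ld:2 B:1 rd:0 wr:1>
#5 BR src=r8,r3 held:RD_PORT  <A:0 Mu:0 Ld:2 B:1 rd:0 wr:1>
#6 ALU src=r0,r8 held:FU  <A:0 Mu:0 Ld:2 B:1 rd:0 wr:1>
#7 BR src=r0,r7 held:RD_PORT  <A:0 Mu:0 Ld:2 B:1 rd:0 wr:1>

issued = [0, 1]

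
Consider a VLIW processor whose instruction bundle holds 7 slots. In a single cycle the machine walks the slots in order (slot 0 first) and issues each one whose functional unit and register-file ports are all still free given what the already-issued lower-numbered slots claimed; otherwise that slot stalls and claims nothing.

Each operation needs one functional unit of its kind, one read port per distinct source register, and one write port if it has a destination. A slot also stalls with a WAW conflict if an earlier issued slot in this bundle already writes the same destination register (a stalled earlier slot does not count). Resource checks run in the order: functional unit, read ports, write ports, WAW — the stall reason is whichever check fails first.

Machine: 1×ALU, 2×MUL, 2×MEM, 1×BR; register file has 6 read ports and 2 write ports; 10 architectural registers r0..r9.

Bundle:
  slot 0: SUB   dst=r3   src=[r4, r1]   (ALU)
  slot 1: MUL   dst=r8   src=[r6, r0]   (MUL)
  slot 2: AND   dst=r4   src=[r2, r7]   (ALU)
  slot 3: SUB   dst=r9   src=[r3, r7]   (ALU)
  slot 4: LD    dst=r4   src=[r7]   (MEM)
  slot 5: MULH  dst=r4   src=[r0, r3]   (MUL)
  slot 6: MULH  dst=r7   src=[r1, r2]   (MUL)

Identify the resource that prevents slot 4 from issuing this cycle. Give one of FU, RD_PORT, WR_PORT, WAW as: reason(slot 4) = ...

reason(slot 4) = WR_PORT

[0] ALU needs rd=2 wr=1: ok; after: ALU=0 MUL=2 MEM=2 BR=1, R=4, W=1
[1] MUL needs rd=2 wr=1: ok; after: ALU=0 MUL=1 MEM=2 BR=1, R=2, W=0
[2] ALU needs rd=2 wr=1: FU; after: ALU=0 MUL=1 MEM=2 BR=1, R=2, W=0
[3] ALU needs rd=2 wr=1: FU; after: ALU=0 MUL=1 MEM=2 BR=1, R=2, W=0
[4] MEM needs rd=1 wr=1: WR_PORT; after: ALU=0 MUL=1 MEM=2 BR=1, R=2, W=0
[5] MUL needs rd=2 wr=1: WR_PORT; after: ALU=0 MUL=1 MEM=2 BR=1, R=2, W=0
[6] MUL needs rd=2 wr=1: WR_PORT; after: ALU=0 MUL=1 MEM=2 BR=1, R=2, W=0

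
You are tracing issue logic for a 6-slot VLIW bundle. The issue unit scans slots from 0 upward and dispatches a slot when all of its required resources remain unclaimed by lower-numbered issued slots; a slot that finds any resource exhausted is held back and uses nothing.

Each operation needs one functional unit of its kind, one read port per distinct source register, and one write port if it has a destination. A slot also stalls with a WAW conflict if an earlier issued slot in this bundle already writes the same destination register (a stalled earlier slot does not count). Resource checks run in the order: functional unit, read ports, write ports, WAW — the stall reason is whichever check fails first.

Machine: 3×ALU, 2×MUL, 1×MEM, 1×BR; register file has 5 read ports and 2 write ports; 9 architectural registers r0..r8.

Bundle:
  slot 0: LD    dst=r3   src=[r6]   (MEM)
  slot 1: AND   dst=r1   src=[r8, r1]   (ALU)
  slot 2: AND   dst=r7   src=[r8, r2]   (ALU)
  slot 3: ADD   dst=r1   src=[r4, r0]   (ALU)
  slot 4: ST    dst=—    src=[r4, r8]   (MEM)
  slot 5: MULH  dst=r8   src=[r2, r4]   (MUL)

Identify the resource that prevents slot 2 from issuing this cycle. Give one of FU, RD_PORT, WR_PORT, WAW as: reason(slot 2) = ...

slot 0 (MEM): ISSUE — free A3,Mu2,Ld0,B1 rp4 wp1
slot 1 (ALU): ISSUE — free A2,Mu2,Ld0,B1 rp2 wp0
slot 2 (ALU): stall WR_PORT — free A2,Mu2,Ld0,B1 rp2 wp0
slot 3 (ALU): stall WR_PORT — free A2,Mu2,Ld0,B1 rp2 wp0
slot 4 (MEM): stall FU — free A2,Mu2,Ld0,B1 rp2 wp0
slot 5 (MUL): stall WR_PORT — free A2,Mu2,Ld0,B1 rp2 wp0

reason(slot 2) = WR_PORT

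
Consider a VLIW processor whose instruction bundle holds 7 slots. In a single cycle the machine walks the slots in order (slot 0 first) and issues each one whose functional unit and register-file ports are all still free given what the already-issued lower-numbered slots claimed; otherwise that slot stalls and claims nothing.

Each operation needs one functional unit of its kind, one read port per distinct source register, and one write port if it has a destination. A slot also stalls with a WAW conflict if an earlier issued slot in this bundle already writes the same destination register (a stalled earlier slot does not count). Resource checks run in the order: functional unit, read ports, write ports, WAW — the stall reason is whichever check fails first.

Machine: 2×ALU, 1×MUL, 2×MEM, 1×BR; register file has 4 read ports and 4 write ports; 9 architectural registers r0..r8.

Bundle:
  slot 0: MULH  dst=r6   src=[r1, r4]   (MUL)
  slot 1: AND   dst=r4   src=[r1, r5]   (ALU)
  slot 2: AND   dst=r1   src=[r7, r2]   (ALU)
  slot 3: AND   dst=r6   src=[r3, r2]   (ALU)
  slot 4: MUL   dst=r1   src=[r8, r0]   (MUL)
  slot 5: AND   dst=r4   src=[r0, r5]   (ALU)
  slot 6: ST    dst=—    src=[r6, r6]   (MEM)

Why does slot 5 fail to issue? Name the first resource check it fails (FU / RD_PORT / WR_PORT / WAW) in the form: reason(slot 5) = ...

reason(slot 5) = RD_PORT

#0 MUL src=r1,r4 dispatched  <A:2 Mu:0 Ld:2 B:1 rd:2 wr:3>
#1 ALU src=r1,r5 dispatched  <A:1 Mu:0 Ld:2 B:1 rd:0 wr:2>
#2 ALU src=r7,r2 held:RD_PORT  <A:1 Mu:0 Ld:2 B:1 rd:0 wr:2>
#3 ALU src=r3,r2 held:RD_PORT  <A:1 Mu:0 Ld:2 B:1 rd:0 wr:2>
#4 MUL src=r8,r0 held:FU  <A:1 Mu:0 Ld:2 B:1 rd:0 wr:2>
#5 ALU src=r0,r5 held:RD_PORT  <A:1 Mu:0 Ld:2 B:1 rd:0 wr:2>
#6 MEM src=r6,r6 held:RD_PORT  <A:1 Mu:0 Ld:2 B:1 rd:0 wr:2>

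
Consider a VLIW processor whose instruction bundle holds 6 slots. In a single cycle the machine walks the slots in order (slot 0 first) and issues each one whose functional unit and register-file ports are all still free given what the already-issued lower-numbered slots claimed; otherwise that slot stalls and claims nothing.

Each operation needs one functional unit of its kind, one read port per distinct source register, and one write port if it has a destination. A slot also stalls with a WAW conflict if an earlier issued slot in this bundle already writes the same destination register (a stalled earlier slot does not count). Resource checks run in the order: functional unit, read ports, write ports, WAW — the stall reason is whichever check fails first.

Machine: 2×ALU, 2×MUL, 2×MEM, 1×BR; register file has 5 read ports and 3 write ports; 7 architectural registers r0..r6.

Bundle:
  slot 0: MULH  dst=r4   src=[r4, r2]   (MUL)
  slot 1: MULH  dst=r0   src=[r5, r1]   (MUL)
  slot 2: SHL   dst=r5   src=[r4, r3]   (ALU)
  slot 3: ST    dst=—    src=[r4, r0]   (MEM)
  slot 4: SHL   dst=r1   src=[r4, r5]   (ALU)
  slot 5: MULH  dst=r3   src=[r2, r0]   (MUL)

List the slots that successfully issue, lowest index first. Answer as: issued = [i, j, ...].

issued = [0, 1]

[0] MUL needs rd=2 wr=1: ok; after: ALU=2 MUL=1 MEM=2 BR=1, R=3, W=2
[1] MUL needs rd=2 wr=1: ok; after: ALU=2 MUL=0 MEM=2 BR=1, R=1, W=1
[2] ALU needs rd=2 wr=1: RD_PORT; after: ALU=2 MUL=0 MEM=2 BR=1, R=1, W=1
[3] MEM needs rd=2 wr=0: RD_PORT; after: ALU=2 MUL=0 MEM=2 BR=1, R=1, W=1
[4] ALU needs rd=2 wr=1: RD_PORT; after: ALU=2 MUL=0 MEM=2 BR=1, R=1, W=1
[5] MUL needs rd=2 wr=1: FU; after: ALU=2 MUL=0 MEM=2 BR=1, R=1, W=1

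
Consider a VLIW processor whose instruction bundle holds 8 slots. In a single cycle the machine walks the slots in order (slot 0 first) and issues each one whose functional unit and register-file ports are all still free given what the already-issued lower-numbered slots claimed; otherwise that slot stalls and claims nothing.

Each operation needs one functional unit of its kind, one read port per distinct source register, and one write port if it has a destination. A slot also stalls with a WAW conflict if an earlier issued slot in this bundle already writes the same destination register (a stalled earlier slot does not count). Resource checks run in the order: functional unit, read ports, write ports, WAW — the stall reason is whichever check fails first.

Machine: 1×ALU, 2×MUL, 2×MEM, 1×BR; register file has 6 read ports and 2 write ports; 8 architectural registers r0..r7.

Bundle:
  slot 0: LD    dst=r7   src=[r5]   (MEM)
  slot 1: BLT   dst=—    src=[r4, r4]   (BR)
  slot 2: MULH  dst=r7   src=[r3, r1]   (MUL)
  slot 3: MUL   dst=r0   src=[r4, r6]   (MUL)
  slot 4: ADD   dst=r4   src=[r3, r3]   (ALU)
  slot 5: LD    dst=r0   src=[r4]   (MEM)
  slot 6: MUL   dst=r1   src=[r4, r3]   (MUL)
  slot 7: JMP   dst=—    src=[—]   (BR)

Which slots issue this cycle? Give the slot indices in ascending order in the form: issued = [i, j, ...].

(0) want 1×MEM +1rd +1wr — yes → AL1|MU2|ME1|BR1|rd5|wr1
(1) want 1×BR +1rd +0wr — yes → AL1|MU2|ME1|BR0|rd4|wr1
(2) want 1×MUL +2rd +1wr — WAW → AL1|MU2|ME1|BR0|rd4|wr1
(3) want 1×MUL +2rd +1wr — yes → AL1|MU1|ME1|BR0|rd2|wr0
(4) want 1×ALU +1rd +1wr — WR_PORT → AL1|MU1|ME1|BR0|rd2|wr0
(5) want 1×MEM +1rd +1wr — WR_PORT → AL1|MU1|ME1|BR0|rd2|wr0
(6) want 1×MUL +2rd +1wr — WR_PORT → AL1|MU1|ME1|BR0|rd2|wr0
(7) want 1×BR +0rd +0wr — FU → AL1|MU1|ME1|BR0|rd2|wr0

issued = [0, 1, 3]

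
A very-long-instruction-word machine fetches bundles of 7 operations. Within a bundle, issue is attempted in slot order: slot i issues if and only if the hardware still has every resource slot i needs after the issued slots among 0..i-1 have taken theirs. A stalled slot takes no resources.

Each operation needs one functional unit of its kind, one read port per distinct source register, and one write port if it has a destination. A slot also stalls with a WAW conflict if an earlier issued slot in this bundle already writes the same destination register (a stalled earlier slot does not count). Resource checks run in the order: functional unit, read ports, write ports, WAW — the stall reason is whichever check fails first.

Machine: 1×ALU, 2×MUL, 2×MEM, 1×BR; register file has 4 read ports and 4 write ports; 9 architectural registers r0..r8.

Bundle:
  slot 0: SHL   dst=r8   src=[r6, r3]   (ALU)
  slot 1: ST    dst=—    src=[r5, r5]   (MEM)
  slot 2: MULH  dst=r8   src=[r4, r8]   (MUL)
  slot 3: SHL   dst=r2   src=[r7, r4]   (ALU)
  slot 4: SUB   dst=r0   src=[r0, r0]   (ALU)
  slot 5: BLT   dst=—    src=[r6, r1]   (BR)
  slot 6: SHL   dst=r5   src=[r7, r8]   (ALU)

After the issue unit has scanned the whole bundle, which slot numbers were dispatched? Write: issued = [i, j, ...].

issued = [0, 1]

(0) want 1×ALU +2rd +1wr — yes → AL0|MU2|ME2|BR1|rd2|wr3
(1) want 1×MEM +1rd +0wr — yes → AL0|MU2|ME1|BR1|rd1|wr3
(2) want 1×MUL +2rd +1wr — RD_PORT → AL0|MU2|ME1|BR1|rd1|wr3
(3) want 1×ALU +2rd +1wr — FU → AL0|MU2|ME1|BR1|rd1|wr3
(4) want 1×ALU +1rd +1wr — FU → AL0|MU2|ME1|BR1|rd1|wr3
(5) want 1×BR +2rd +0wr — RD_PORT → AL0|MU2|ME1|BR1|rd1|wr3
(6) want 1×ALU +2rd +1wr — FU → AL0|MU2|ME1|BR1|rd1|wr3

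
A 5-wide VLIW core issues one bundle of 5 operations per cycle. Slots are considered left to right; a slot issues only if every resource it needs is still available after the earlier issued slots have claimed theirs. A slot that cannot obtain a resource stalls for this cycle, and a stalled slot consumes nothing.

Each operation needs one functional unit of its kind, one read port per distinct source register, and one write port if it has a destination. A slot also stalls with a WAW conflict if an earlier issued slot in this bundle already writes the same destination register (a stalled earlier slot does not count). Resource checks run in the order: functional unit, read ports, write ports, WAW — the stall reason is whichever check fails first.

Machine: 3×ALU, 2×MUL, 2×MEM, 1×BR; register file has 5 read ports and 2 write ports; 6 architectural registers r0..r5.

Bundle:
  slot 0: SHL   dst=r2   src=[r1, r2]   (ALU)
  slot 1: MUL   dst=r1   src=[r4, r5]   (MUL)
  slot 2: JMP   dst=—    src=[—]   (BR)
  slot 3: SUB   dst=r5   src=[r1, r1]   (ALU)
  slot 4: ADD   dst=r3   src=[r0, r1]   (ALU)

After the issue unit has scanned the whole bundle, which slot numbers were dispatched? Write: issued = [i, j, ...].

[0] ALU needs rd=2 wr=1: ok; after: ALU=2 MUL=2 MEM=2 BR=1, R=3, W=1
[1] MUL needs rd=2 wr=1: ok; after: ALU=2 MUL=1 MEM=2 BR=1, R=1, W=0
[2] BR needs rd=0 wr=0: ok; after: ALU=2 MUL=1 MEM=2 BR=0, R=1, W=0
[3] ALU needs rd=1 wr=1: WR_PORT; after: ALU=2 MUL=1 MEM=2 BR=0, R=1, W=0
[4] ALU needs rd=2 wr=1: RD_PORT; after: ALU=2 MUL=1 MEM=2 BR=0, R=1, W=0

issued = [0, 1, 2]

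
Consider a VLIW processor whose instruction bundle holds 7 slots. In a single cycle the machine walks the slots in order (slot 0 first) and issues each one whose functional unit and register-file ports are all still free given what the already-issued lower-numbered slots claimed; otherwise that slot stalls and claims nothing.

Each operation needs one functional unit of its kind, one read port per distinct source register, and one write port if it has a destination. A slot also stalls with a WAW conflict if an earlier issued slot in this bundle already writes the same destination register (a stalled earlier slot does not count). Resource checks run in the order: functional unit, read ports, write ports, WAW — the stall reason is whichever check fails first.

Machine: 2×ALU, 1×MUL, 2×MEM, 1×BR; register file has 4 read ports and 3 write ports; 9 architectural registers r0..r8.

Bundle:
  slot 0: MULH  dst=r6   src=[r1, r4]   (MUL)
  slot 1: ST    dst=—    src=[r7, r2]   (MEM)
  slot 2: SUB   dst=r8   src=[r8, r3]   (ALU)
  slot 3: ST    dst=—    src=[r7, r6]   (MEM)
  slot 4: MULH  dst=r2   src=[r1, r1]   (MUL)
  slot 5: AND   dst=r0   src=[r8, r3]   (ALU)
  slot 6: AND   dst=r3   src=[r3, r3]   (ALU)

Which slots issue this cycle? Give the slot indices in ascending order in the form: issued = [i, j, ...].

issued = [0, 1]

(0) want 1×MUL +2rd +1wr — yes → AL2|MU0|ME2|BR1|rd2|wr2
(1) want 1×MEM +2rd +0wr — yes → AL2|MU0|ME1|BR1|rd0|wr2
(2) want 1×ALU +2rd +1wr — RD_PORT → AL2|MU0|ME1|BR1|rd0|wr2
(3) want 1×MEM +2rd +0wr — RD_PORT → AL2|MU0|ME1|BR1|rd0|wr2
(4) want 1×MUL +1rd +1wr — FU → AL2|MU0|ME1|BR1|rd0|wr2
(5) want 1×ALU +2rd +1wr — RD_PORT → AL2|MU0|ME1|BR1|rd0|wr2
(6) want 1×ALU +1rd +1wr — RD_PORT → AL2|MU0|ME1|BR1|rd0|wr2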